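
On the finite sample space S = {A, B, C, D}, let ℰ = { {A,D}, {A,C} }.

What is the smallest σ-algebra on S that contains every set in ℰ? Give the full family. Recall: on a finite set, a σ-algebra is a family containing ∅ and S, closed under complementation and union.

Begin from { ∅, {A,C}, {A,D}, S } (that is, ℰ plus ∅ and S).
Step 1 (3 new):
  {B,C}  = ᶜ of {A,D}
  {B,D}  = ᶜ of {A,C}
  {A,C,D}  = {A,C} ∪ {A,D}
  (now 7)
Step 2: 4 new —
  {B}  = ᶜ of {A,C,D}
  {A,B,C}  = {B,C} ∪ {A,C}
  {A,B,D}  = {A,D} ∪ {B,D}
  {B,C,D}  = {B,C} ∪ {B,D}
  (now 11)
Step 3 (3 new):
  {A}  = ᶜ of {B,C,D}
  {C}  = ᶜ of {A,B,D}
  {D}  = ᶜ of {A,B,C}
  (now 14)
Step 4: 2 new —
  {A,B}  = {B} ∪ {A}
  {C,D}  = {C} ∪ {D}
  (now 16)
Step 5: stable.

σ(ℰ) = { ∅, {A}, {B}, {C}, {D}, {A,B}, {A,C}, {A,D}, {B,C}, {B,D}, {C,D}, {A,B,C}, {A,B,D}, {A,C,D}, {B,C,D}, S }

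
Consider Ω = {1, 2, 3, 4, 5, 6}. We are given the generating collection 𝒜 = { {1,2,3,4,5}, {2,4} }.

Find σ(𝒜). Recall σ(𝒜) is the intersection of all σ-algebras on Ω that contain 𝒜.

Seed the family with 𝒜 together with ∅ and Ω: { {}, {2,4}, {1,2,3,4,5}, Ω }.
Round 1 (2 new):
  {6}  = {1,2,3,4,5}ᶜ
  {1,3,5,6}  = {2,4}ᶜ
  [6 total]
Round 2: +1 →
  {2,4,6}  = {2,4} ∪ {6}
  [7 total]
Round 3: +1 →
  {1,3,5}  = {2,4,6}ᶜ
  [8 total]
Round 4: closed — nothing new.

|σ(𝒜)| = 8.  σ(𝒜) = { {}, {6}, {2,4}, {1,3,5}, {2,4,6}, {1,3,5,6}, {1,2,3,4,5}, Ω }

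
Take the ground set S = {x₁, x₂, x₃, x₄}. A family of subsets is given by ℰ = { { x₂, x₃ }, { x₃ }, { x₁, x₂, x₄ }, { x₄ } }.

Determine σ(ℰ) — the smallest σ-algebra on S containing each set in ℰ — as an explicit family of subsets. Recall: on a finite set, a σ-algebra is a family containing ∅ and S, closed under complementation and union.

Take S₀ = ℰ ∪ {∅, S} = { ∅, { x₃ }, { x₄ }, { x₂, x₃ }, { x₁, x₂, x₄ }, S }.
Iteration 1 adds 4:
  { x₁, x₄ }  = { x₂, x₃ }ᶜ
  { x₃, x₄ }  = { x₃ } ∪ { x₄ }
  { x₁, x₂, x₃ }  = { x₄ }ᶜ
  { x₂, x₃, x₄ }  = { x₂, x₃ } ∪ { x₄ }
  (now 10)
Iteration 2 adds 3:
  { x₁ }  = { x₂, x₃, x₄ }ᶜ
  { x₁, x₂ }  = { x₃, x₄ }ᶜ
  { x₁, x₃, x₄ }  = { x₃, x₄ } ∪ { x₁, x₄ }
  (now 13)
Iteration 3 (2 new):
  { x₂ }  = { x₁, x₃, x₄ }ᶜ
  { x₁, x₃ }  = { x₃ } ∪ { x₁ }
  (now 15)
Iteration 4: +1 →
  { x₂, x₄ }  = { x₁, x₃ }ᶜ
  (now 16)
Iteration 5 adds nothing — fixpoint reached.

|σ(ℰ)| = 16.  σ(ℰ) = { ∅, { x₁ }, { x₂ }, { x₃ }, { x₄ }, { x₁, x₂ }, { x₁, x₃ }, { x₁, x₄ }, { x₂, x₃ }, { x₂, x₄ }, { x₃, x₄ }, { x₁, x₂, x₃ }, { x₁, x₂, x₄ }, { x₁, x₃, x₄ }, { x₂, x₃, x₄ }, S }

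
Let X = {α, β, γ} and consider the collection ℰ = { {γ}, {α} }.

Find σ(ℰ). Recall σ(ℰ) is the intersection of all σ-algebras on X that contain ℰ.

|σ(ℰ)| = 8.  σ(ℰ) = { ∅, {α}, {β}, {γ}, {α, β}, {α, γ}, {β, γ}, X }

Working:
Take S₀ = ℰ ∪ {∅, X} = { ∅, {α}, {γ}, X }.
Iteration 1: +3 →
  {α, β}  = X∖{γ}
  {α, γ}  = {γ} ∪ {α}
  {β, γ}  = X∖{α}
  |family| = 7
Iteration 2: 1 new —
  {β}  = X∖{α, γ}
  |family| = 8
Iteration 3: stable.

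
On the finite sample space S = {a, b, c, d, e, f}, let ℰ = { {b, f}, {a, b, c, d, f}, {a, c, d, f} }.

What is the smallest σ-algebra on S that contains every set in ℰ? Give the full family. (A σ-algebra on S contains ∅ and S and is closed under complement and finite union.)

Initial family (5 sets): { {}, {b, f}, {a, c, d, f}, {a, b, c, d, f}, S }.
Round 1: +3 →
  {e}  = ᶜ of {a, b, c, d, f}
  {b, e}  = ᶜ of {a, c, d, f}
  {a, c, d, e}  = ᶜ of {b, f}
Round 2. New:
  {b, e, f}  = {e} ∪ {b, f}
  {a, b, c, d, e}  = {b, e} ∪ {a, c, d, e}
  {a, c, d, e, f}  = {e} ∪ {a, c, d, f}
Round 3. New:
  {b}  = ᶜ of {a, c, d, e, f}
  {f}  = ᶜ of {a, b, c, d, e}
  {a, c, d}  = ᶜ of {b, e, f}
Round 4: +2 →
  {e, f}  = {e} ∪ {f}
  {a, b, c, d}  = {a, c, d} ∪ {b}
Round 5: no new sets; the family is a σ-algebra.

σ(ℰ) = { {}, {b}, {e}, {f}, {b, e}, {b, f}, {e, f}, {a, c, d}, {b, e, f}, {a, b, c, d}, {a, c, d, e}, {a, c, d, f}, {a, b, c, d, e}, {a, b, c, d, f}, {a, c, d, e, f}, S }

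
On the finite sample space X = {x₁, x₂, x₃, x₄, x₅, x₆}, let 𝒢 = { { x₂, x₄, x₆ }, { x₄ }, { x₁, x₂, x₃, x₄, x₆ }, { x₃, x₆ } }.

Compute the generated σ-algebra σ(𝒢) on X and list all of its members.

|σ(𝒢)| = 64.  σ(𝒢) = { {}, { x₁ }, { x₂ }, { x₃ }, { x₄ }, { x₅ }, { x₆ }, { x₁, x₂ }, { x₁, x₃ }, { x₁, x₄ }, { x₁, x₅ }, { x₁, x₆ }, { x₂, x₃ }, { x₂, x₄ }, { x₂, x₅ }, { x₂, x₆ }, { x₃, x₄ }, { x₃, x₅ }, { x₃, x₆ }, { x₄, x₅ }, { x₄, x₆ }, { x₅, x₆ }, { x₁, x₂, x₃ }, { x₁, x₂, x₄ }, { x₁, x₂, x₅ }, { x₁, x₂, x₆ }, { x₁, x₃, x₄ }, { x₁, x₃, x₅ }, { x₁, x₃, x₆ }, { x₁, x₄, x₅ }, { x₁, x₄, x₆ }, { x₁, x₅, x₆ }, { x₂, x₃, x₄ }, { x₂, x₃, x₅ }, { x₂, x₃, x₆ }, { x₂, x₄, x₅ }, { x₂, x₄, x₆ }, { x₂, x₅, x₆ }, { x₃, x₄, x₅ }, { x₃, x₄, x₆ }, { x₃, x₅, x₆ }, { x₄, x₅, x₆ }, { x₁, x₂, x₃, x₄ }, { x₁, x₂, x₃, x₅ }, { x₁, x₂, x₃, x₆ }, { x₁, x₂, x₄, x₅ }, { x₁, x₂, x₄, x₆ }, { x₁, x₂, x₅, x₆ }, { x₁, x₃, x₄, x₅ }, { x₁, x₃, x₄, x₆ }, { x₁, x₃, x₅, x₆ }, { x₁, x₄, x₅, x₆ }, { x₂, x₃, x₄, x₅ }, { x₂, x₃, x₄, x₆ }, { x₂, x₃, x₅, x₆ }, { x₂, x₄, x₅, x₆ }, { x₃, x₄, x₅, x₆ }, { x₁, x₂, x₃, x₄, x₅ }, { x₁, x₂, x₃, x₄, x₆ }, { x₁, x₂, x₃, x₅, x₆ }, { x₁, x₂, x₄, x₅, x₆ }, { x₁, x₃, x₄, x₅, x₆ }, { x₂, x₃, x₄, x₅, x₆ }, X }

Trace:
Take S₀ = 𝒢 ∪ {∅, X} = { {}, { x₄ }, { x₃, x₆ }, { x₂, x₄, x₆ }, { x₁, x₂, x₃, x₄, x₆ }, X }.
Pass 1 (6 new):
  { x₅ }  = ᶜ of { x₁, x₂, x₃, x₄, x₆ }
  { x₁, x₃, x₅ }  = ᶜ of { x₂, x₄, x₆ }
  { x₃, x₄, x₆ }  = { x₃, x₆ } ∪ { x₄ }
  { x₁, x₂, x₄, x₅ }  = ᶜ of { x₃, x₆ }
  { x₂, x₃, x₄, x₆ }  = { x₂, x₄, x₆ } ∪ { x₃, x₆ }
  { x₁, x₂, x₃, x₅, x₆ }  = ᶜ of { x₄ }
  — 12 sets.
Pass 2: +12 →
  { x₁, x₅ }  = ᶜ of { x₂, x₃, x₄, x₆ }
  { x₄, x₅ }  = { x₅ } ∪ { x₄ }
  { x₁, x₂, x₅ }  = ᶜ of { x₃, x₄, x₆ }
  { x₃, x₅, x₆ }  = { x₅ } ∪ { x₃, x₆ }
  { x₁, x₃, x₄, x₅ }  = { x₁, x₃, x₅ } ∪ { x₄ }
  { x₁, x₃, x₅, x₆ }  = { x₁, x₃, x₅ } ∪ { x₃, x₆ }
  { x₂, x₄, x₅, x₆ }  = { x₂, x₄, x₆ } ∪ { x₅ }
  { x₃, x₄, x₅, x₆ }  = { x₅ } ∪ { x₃, x₄, x₆ }
  { x₁, x₂, x₃, x₄, x₅ }  = { x₁, x₃, x₅ } ∪ { x₁, x₂, x₄, x₅ }
  { x₁, x₂, x₄, x₅, x₆ }  = { x₂, x₄, x₆ } ∪ { x₁, x₂, x₄, x₅ }
  { x₁, x₃, x₄, x₅, x₆ }  = { x₁, x₃, x₅ } ∪ { x₃, x₄, x₆ }
  { x₂, x₃, x₄, x₅, x₆ }  = { x₅ } ∪ { x₂, x₃, x₄, x₆ }
  — 24 sets.
Pass 3. New:
  { x₁ }  = ᶜ of { x₂, x₃, x₄, x₅, x₆ }
  { x₂ }  = ᶜ of { x₁, x₃, x₄, x₅, x₆ }
  { x₃ }  = ᶜ of { x₁, x₂, x₄, x₅, x₆ }
  { x₆ }  = ᶜ of { x₁, x₂, x₃, x₄, x₅ }
  { x₁, x₂ }  = ᶜ of { x₃, x₄, x₅, x₆ }
  { x₁, x₃ }  = ᶜ of { x₂, x₄, x₅, x₆ }
  { x₂, x₄ }  = ᶜ of { x₁, x₃, x₅, x₆ }
  { x₂, x₆ }  = ᶜ of { x₁, x₃, x₄, x₅ }
  { x₁, x₂, x₄ }  = ᶜ of { x₃, x₅, x₆ }
  { x₁, x₄, x₅ }  = { x₄, x₅ } ∪ { x₁, x₅ }
  { x₁, x₂, x₃, x₅ }  = { x₁, x₃, x₅ } ∪ { x₁, x₂, x₅ }
  { x₁, x₂, x₃, x₆ }  = ᶜ of { x₄, x₅ }
  — 36 sets.
Pass 4 adds 25:
  { x₁, x₄ }  = { x₁ } ∪ { x₄ }
  { x₁, x₆ }  = { x₁ } ∪ { x₆ }
  { x₂, x₃ }  = { x₂ } ∪ { x₃ }
  { x₂, x₅ }  = { x₂ } ∪ { x₅ }
  { x₃, x₄ }  = { x₃ } ∪ { x₄ }
  { x₃, x₅ }  = { x₅ } ∪ { x₃ }
  { x₄, x₆ }  = ᶜ of { x₁, x₂, x₃, x₅ }
  { x₅, x₆ }  = { x₆ } ∪ { x₅ }
  { x₁, x₂, x₃ }  = { x₁, x₂ } ∪ { x₃ }
  { x₁, x₂, x₆ }  = { x₁, x₂ } ∪ { x₂, x₆ }
  { x₁, x₃, x₄ }  = { x₁, x₃ } ∪ { x₄ }
  { x₁, x₃, x₆ }  = { x₁ } ∪ { x₃, x₆ }
  { x₁, x₅, x₆ }  = { x₆ } ∪ { x₁, x₅ }
  { x₂, x₃, x₄ }  = { x₃ } ∪ { x₂, x₄ }
  { x₂, x₃, x₆ }  = ᶜ of { x₁, x₄, x₅ }
  { x₂, x₄, x₅ }  = { x₂ } ∪ { x₄, x₅ }
  { x₂, x₅, x₆ }  = { x₂, x₆ } ∪ { x₅ }
  { x₃, x₄, x₅ }  = { x₄, x₅ } ∪ { x₃ }
  { x₄, x₅, x₆ }  = { x₆ } ∪ { x₄, x₅ }
  { x₁, x₂, x₃, x₄ }  = { x₁, x₂, x₄ } ∪ { x₃ }
  { x₁, x₂, x₄, x₆ }  = { x₂, x₄, x₆ } ∪ { x₁, x₂ }
  { x₁, x₂, x₅, x₆ }  = { x₂, x₆ } ∪ { x₁, x₂, x₅ }
  { x₁, x₃, x₄, x₆ }  = { x₁ } ∪ { x₃, x₄, x₆ }
  { x₁, x₄, x₅, x₆ }  = { x₁, x₄, x₅ } ∪ { x₆ }
  { x₂, x₃, x₅, x₆ }  = { x₂ } ∪ { x₃, x₅, x₆ }
  — 61 sets.
Pass 5: 3 new —
  { x₁, x₄, x₆ }  = { x₁, x₆ } ∪ { x₁, x₄ }
  { x₂, x₃, x₅ }  = { x₂, x₅ } ∪ { x₃, x₅ }
  { x₂, x₃, x₄, x₅ }  = ᶜ of { x₁, x₆ }
  — 64 sets.
After Pass 6 the family is unchanged; done.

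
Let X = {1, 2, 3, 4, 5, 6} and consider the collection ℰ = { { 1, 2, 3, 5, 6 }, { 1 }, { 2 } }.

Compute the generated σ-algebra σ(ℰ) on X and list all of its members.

Start: ℰ ∪ {∅, X} = { {}, { 1 }, { 2 }, { 1, 2, 3, 5, 6 }, X }.
Iteration 1: +4 →
  { 4 }  = X∖{ 1, 2, 3, 5, 6 }
  { 1, 2 }  = { 2 } ∪ { 1 }
  { 1, 3, 4, 5, 6 }  = X∖{ 2 }
  { 2, 3, 4, 5, 6 }  = X∖{ 1 }
  (now 9)
Iteration 2: 4 new —
  { 1, 4 }  = { 4 } ∪ { 1 }
  { 2, 4 }  = { 2 } ∪ { 4 }
  { 1, 2, 4 }  = { 1, 2 } ∪ { 4 }
  { 3, 4, 5, 6 }  = X∖{ 1, 2 }
  (now 13)
Iteration 3 adds 3:
  { 3, 5, 6 }  = X∖{ 1, 2, 4 }
  { 1, 3, 5, 6 }  = X∖{ 2, 4 }
  { 2, 3, 5, 6 }  = X∖{ 1, 4 }
  (now 16)
Iteration 4: closed — nothing new.

Hence σ(ℰ) has 16 members: { {}, { 1 }, { 2 }, { 4 }, { 1, 2 }, { 1, 4 }, { 2, 4 }, { 1, 2, 4 }, { 3, 5, 6 }, { 1, 3, 5, 6 }, { 2, 3, 5, 6 }, { 3, 4, 5, 6 }, { 1, 2, 3, 5, 6 }, { 1, 3, 4, 5, 6 }, { 2, 3, 4, 5, 6 }, X }.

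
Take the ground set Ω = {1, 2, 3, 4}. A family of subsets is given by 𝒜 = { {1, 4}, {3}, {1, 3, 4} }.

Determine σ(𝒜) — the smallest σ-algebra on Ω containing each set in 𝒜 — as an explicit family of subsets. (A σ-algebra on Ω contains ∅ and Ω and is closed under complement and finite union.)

Begin from { {}, {3}, {1, 4}, {1, 3, 4}, Ω } (that is, 𝒜 plus ∅ and Ω).
Iteration 1: +3 →
  {2}  = complement {1, 3, 4}
  {2, 3}  = complement {1, 4}
  {1, 2, 4}  = complement {3}
  (now 8)
After Iteration 2 the family is unchanged; done.

Hence σ(𝒜) has 8 members: { {}, {2}, {3}, {1, 4}, {2, 3}, {1, 2, 4}, {1, 3, 4}, Ω }.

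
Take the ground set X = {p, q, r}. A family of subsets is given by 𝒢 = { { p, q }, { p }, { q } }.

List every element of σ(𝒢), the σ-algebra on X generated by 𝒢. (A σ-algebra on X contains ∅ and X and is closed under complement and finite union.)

Take S₀ = 𝒢 ∪ {∅, X} = { {  }, { p }, { q }, { p, q }, X }.
Iteration 1: 3 new —
  { r }  = { p, q }ᶜ
  { p, r }  = { q }ᶜ
  { q, r }  = { p }ᶜ
  — 8 sets.
Iteration 2: already closed under ᶜ and ∪.

σ(𝒢) = { {  }, { p }, { q }, { r }, { p, q }, { p, r }, { q, r }, X }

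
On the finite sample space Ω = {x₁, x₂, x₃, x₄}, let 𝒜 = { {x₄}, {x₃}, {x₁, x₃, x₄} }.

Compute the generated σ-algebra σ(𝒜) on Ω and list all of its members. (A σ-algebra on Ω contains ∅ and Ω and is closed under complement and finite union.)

Begin from { ∅, {x₃}, {x₄}, {x₁, x₃, x₄}, Ω } (that is, 𝒜 plus ∅ and Ω).
Iteration 1: +4 →
  {x₂}  = complement {x₁, x₃, x₄}
  {x₃, x₄}  = {x₃} ∪ {x₄}
  {x₁, x₂, x₃}  = complement {x₄}
  {x₁, x₂, x₄}  = complement {x₃}
  (now 9)
Iteration 2. New:
  {x₁, x₂}  = complement {x₃, x₄}
  {x₂, x₃}  = {x₂} ∪ {x₃}
  {x₂, x₄}  = {x₂} ∪ {x₄}
  {x₂, x₃, x₄}  = {x₃, x₄} ∪ {x₂}
  (now 13)
Iteration 3: 3 new —
  {x₁}  = complement {x₂, x₃, x₄}
  {x₁, x₃}  = complement {x₂, x₄}
  {x₁, x₄}  = complement {x₂, x₃}
  (now 16)
Iteration 4: already closed under ᶜ and ∪.

Hence σ(𝒜) has 16 members: { ∅, {x₁}, {x₂}, {x₃}, {x₄}, {x₁, x₂}, {x₁, x₃}, {x₁, x₄}, {x₂, x₃}, {x₂, x₄}, {x₃, x₄}, {x₁, x₂, x₃}, {x₁, x₂, x₄}, {x₁, x₃, x₄}, {x₂, x₃, x₄}, Ω }.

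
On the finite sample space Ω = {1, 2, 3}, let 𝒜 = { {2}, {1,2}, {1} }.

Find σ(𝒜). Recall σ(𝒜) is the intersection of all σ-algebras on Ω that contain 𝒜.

Initial family (5 sets): { {}, {1}, {2}, {1,2}, Ω }.
Pass 1: 3 new —
  {3}  = Ω∖{1,2}
  {1,3}  = Ω∖{2}
  {2,3}  = Ω∖{1}
  (now 8)
Pass 2: stable.

Hence σ(𝒜) has 8 members: { {}, {1}, {2}, {3}, {1,2}, {1,3}, {2,3}, Ω }.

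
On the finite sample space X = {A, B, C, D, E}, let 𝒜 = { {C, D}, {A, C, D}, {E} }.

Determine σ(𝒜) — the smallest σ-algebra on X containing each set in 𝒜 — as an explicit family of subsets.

Seed the family with 𝒜 together with ∅ and X: { {}, {E}, {C, D}, {A, C, D}, X }.
Pass 1 (5 new):
  {B, E}  = complement {A, C, D}
  {A, B, E}  = complement {C, D}
  {C, D, E}  = {C, D} ∪ {E}
  {A, B, C, D}  = complement {E}
  {A, C, D, E}  = {A, C, D} ∪ {E}
  (now 10)
Pass 2: 3 new —
  {B}  = complement {A, C, D, E}
  {A, B}  = complement {C, D, E}
  {B, C, D, E}  = {B, E} ∪ {C, D, E}
  (now 13)
Pass 3: +2 →
  {A}  = complement {B, C, D, E}
  {B, C, D}  = {C, D} ∪ {B}
  (now 15)
Pass 4: +1 →
  {A, E}  = complement {B, C, D}
  (now 16)
Pass 5: stable.

Hence σ(𝒜) has 16 members: { {}, {A}, {B}, {E}, {A, B}, {A, E}, {B, E}, {C, D}, {A, B, E}, {A, C, D}, {B, C, D}, {C, D, E}, {A, B, C, D}, {A, C, D, E}, {B, C, D, E}, X }.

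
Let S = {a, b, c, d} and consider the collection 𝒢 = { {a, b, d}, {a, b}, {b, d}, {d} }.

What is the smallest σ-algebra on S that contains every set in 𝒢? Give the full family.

σ(𝒢) = { ∅, {a}, {b}, {c}, {d}, {a, b}, {a, c}, {a, d}, {b, c}, {b, d}, {c, d}, {a, b, c}, {a, b, d}, {a, c, d}, {b, c, d}, S }

Working:
Seed the family with 𝒢 together with ∅ and S: { ∅, {d}, {a, b}, {b, d}, {a, b, d}, S }.
Round 1 (4 new):
  {c}  = complement {a, b, d}
  {a, c}  = complement {b, d}
  {c, d}  = complement {a, b}
  {a, b, c}  = complement {d}
  — 10 sets.
Round 2 (2 new):
  {a, c, d}  = {c, d} ∪ {a, c}
  {b, c, d}  = {c, d} ∪ {b, d}
  — 12 sets.
Round 3: +2 →
  {a}  = complement {b, c, d}
  {b}  = complement {a, c, d}
  — 14 sets.
Round 4 adds 2:
  {a, d}  = {d} ∪ {a}
  {b, c}  = {c} ∪ {b}
  — 16 sets.
Round 5: stable.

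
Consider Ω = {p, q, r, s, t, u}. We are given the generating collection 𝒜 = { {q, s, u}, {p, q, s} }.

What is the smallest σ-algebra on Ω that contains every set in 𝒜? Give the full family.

Begin from { ∅, {p, q, s}, {q, s, u}, Ω } (that is, 𝒜 plus ∅ and Ω).
Step 1: +3 →
  {p, r, t}  = Ω∖{q, s, u}
  {r, t, u}  = Ω∖{p, q, s}
  {p, q, s, u}  = {q, s, u} ∪ {p, q, s}
  (now 7)
Step 2. New:
  {r, t}  = Ω∖{p, q, s, u}
  {p, r, t, u}  = {r, t, u} ∪ {p, r, t}
  {p, q, r, s, t}  = {p, r, t} ∪ {p, q, s}
  {q, r, s, t, u}  = {q, s, u} ∪ {r, t, u}
  (now 11)
Step 3 adds 3:
  {p}  = Ω∖{q, r, s, t, u}
  {u}  = Ω∖{p, q, r, s, t}
  {q, s}  = Ω∖{p, r, t, u}
  (now 14)
Step 4: 2 new —
  {p, u}  = {p} ∪ {u}
  {q, r, s, t}  = {r, t} ∪ {q, s}
  (now 16)
Step 5: stable.

Therefore σ(𝒜) = { ∅, {p}, {u}, {p, u}, {q, s}, {r, t}, {p, q, s}, {p, r, t}, {q, s, u}, {r, t, u}, {p, q, s, u}, {p, r, t, u}, {q, r, s, t}, {p, q, r, s, t}, {q, r, s, t, u}, Ω } (|σ(𝒜)| = 16).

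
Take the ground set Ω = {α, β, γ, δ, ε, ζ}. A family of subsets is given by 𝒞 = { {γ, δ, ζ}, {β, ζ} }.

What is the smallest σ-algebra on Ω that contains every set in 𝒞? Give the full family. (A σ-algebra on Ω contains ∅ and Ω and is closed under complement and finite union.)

σ(𝒞) (16 sets): { {}, {β}, {ζ}, {α, ε}, {β, ζ}, {γ, δ}, {α, β, ε}, {α, ε, ζ}, {β, γ, δ}, {γ, δ, ζ}, {α, β, ε, ζ}, {α, γ, δ, ε}, {β, γ, δ, ζ}, {α, β, γ, δ, ε}, {α, γ, δ, ε, ζ}, Ω }

Trace:
Initial family (4 sets): { {}, {β, ζ}, {γ, δ, ζ}, Ω }.
Pass 1 adds 3:
  {α, β, ε}  = {γ, δ, ζ}ᶜ
  {α, γ, δ, ε}  = {β, ζ}ᶜ
  {β, γ, δ, ζ}  = {γ, δ, ζ} ∪ {β, ζ}
  [7 total]
Pass 2 (4 new):
  {α, ε}  = {β, γ, δ, ζ}ᶜ
  {α, β, ε, ζ}  = {α, β, ε} ∪ {β, ζ}
  {α, β, γ, δ, ε}  = {α, β, ε} ∪ {α, γ, δ, ε}
  {α, γ, δ, ε, ζ}  = {α, γ, δ, ε} ∪ {γ, δ, ζ}
  [11 total]
Pass 3 (3 new):
  {β}  = {α, γ, δ, ε, ζ}ᶜ
  {ζ}  = {α, β, γ, δ, ε}ᶜ
  {γ, δ}  = {α, β, ε, ζ}ᶜ
  [14 total]
Pass 4: 2 new —
  {α, ε, ζ}  = {α, ε} ∪ {ζ}
  {β, γ, δ}  = {γ, δ} ∪ {β}
  [16 total]
After Pass 5 the family is unchanged; done.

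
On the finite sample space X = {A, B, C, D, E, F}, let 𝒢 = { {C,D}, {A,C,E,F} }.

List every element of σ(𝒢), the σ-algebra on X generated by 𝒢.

Answer: σ(𝒢) = { {}, {B}, {C}, {D}, {B,C}, {B,D}, {C,D}, {A,E,F}, {B,C,D}, {A,B,E,F}, {A,C,E,F}, {A,D,E,F}, {A,B,C,E,F}, {A,B,D,E,F}, {A,C,D,E,F}, X }

Check:
Start: 𝒢 ∪ {∅, X} = { {}, {C,D}, {A,C,E,F}, X }.
Step 1: 3 new —
  {B,D}  = X∖{A,C,E,F}
  {A,B,E,F}  = X∖{C,D}
  {A,C,D,E,F}  = {C,D} ∪ {A,C,E,F}
Step 2: 4 new —
  {B}  = X∖{A,C,D,E,F}
  {B,C,D}  = {C,D} ∪ {B,D}
  {A,B,C,E,F}  = {A,C,E,F} ∪ {A,B,E,F}
  {A,B,D,E,F}  = {B,D} ∪ {A,B,E,F}
Step 3. New:
  {C}  = X∖{A,B,D,E,F}
  {D}  = X∖{A,B,C,E,F}
  {A,E,F}  = X∖{B,C,D}
Step 4 adds 2:
  {B,C}  = {C} ∪ {B}
  {A,D,E,F}  = {A,E,F} ∪ {D}
Step 5: closed — nothing new.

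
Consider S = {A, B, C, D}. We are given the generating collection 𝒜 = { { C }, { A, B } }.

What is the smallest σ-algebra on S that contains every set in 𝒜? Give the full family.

Seed the family with 𝒜 together with ∅ and S: { {  }, { C }, { A, B }, S }.
Step 1. New:
  { C, D }  = S∖{ A, B }
  { A, B, C }  = { C } ∪ { A, B }
  { A, B, D }  = S∖{ C }
  [7 total]
Step 2 (1 new):
  { D }  = S∖{ A, B, C }
  [8 total]
Step 3 adds nothing — fixpoint reached.

|σ(𝒜)| = 8.  σ(𝒜) = { {  }, { C }, { D }, { A, B }, { C, D }, { A, B, C }, { A, B, D }, S }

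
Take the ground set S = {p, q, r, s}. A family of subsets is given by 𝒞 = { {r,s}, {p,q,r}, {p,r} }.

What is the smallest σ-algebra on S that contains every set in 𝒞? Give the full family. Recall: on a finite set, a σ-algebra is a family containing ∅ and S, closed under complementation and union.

|σ(𝒞)| = 16.  σ(𝒞) = { ∅, {p}, {q}, {r}, {s}, {p,q}, {p,r}, {p,s}, {q,r}, {q,s}, {r,s}, {p,q,r}, {p,q,s}, {p,r,s}, {q,r,s}, S }

Derivation:
Initial family (5 sets): { ∅, {p,r}, {r,s}, {p,q,r}, S }.
Round 1: +4 →
  {s}  = complement {p,q,r}
  {p,q}  = complement {r,s}
  {q,s}  = complement {p,r}
  {p,r,s}  = {r,s} ∪ {p,r}
  (now 9)
Round 2: +3 →
  {q}  = complement {p,r,s}
  {p,q,s}  = {p,q} ∪ {s}
  {q,r,s}  = {r,s} ∪ {q,s}
  (now 12)
Round 3: 2 new —
  {p}  = complement {q,r,s}
  {r}  = complement {p,q,s}
  (now 14)
Round 4 (2 new):
  {p,s}  = {s} ∪ {p}
  {q,r}  = {r} ∪ {q}
  (now 16)
Round 5: closed — nothing new.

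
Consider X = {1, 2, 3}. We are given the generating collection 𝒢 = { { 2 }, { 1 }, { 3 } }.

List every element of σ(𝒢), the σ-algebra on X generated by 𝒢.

σ(𝒢) = { {}, { 1 }, { 2 }, { 3 }, { 1, 2 }, { 1, 3 }, { 2, 3 }, X }

Trace:
Initial family (5 sets): { {}, { 1 }, { 2 }, { 3 }, X }.
Pass 1: +3 →
  { 1, 2 }  = ᶜ of { 3 }
  { 1, 3 }  = ᶜ of { 2 }
  { 2, 3 }  = ᶜ of { 1 }
  — 8 sets.
Pass 2: stable.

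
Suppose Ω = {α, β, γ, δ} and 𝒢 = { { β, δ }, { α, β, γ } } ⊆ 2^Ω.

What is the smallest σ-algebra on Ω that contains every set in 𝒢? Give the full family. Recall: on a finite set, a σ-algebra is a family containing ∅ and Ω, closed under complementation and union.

Begin from { ∅, { β, δ }, { α, β, γ }, Ω } (that is, 𝒢 plus ∅ and Ω).
Pass 1: 2 new —
  { δ }  = { α, β, γ }ᶜ
  { α, γ }  = { β, δ }ᶜ
  [6 total]
Pass 2. New:
  { α, γ, δ }  = { α, γ } ∪ { δ }
  [7 total]
Pass 3 adds 1:
  { β }  = { α, γ, δ }ᶜ
  [8 total]
Pass 4: stable.

Therefore σ(𝒢) = { ∅, { β }, { δ }, { α, γ }, { β, δ }, { α, β, γ }, { α, γ, δ }, Ω } (|σ(𝒢)| = 8).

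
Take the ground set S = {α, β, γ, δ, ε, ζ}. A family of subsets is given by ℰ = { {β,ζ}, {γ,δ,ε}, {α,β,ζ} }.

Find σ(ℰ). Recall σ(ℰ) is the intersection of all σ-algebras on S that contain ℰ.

Initial family (5 sets): { {}, {β,ζ}, {α,β,ζ}, {γ,δ,ε}, S }.
Step 1: 2 new —
  {α,γ,δ,ε}  = S∖{β,ζ}
  {β,γ,δ,ε,ζ}  = {γ,δ,ε} ∪ {β,ζ}
  — 7 sets.
Step 2: 1 new —
  {α}  = S∖{β,γ,δ,ε,ζ}
  — 8 sets.
After Step 3 the family is unchanged; done.

|σ(ℰ)| = 8.  σ(ℰ) = { {}, {α}, {β,ζ}, {α,β,ζ}, {γ,δ,ε}, {α,γ,δ,ε}, {β,γ,δ,ε,ζ}, S }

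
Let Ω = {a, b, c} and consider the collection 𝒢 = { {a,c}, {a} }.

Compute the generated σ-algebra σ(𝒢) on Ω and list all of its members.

Answer: σ(𝒢) = { ∅, {a}, {b}, {c}, {a,b}, {a,c}, {b,c}, Ω }

Working:
Initial family (4 sets): { ∅, {a}, {a,c}, Ω }.
Step 1. New:
  {b}  = {a,c}ᶜ
  {b,c}  = {a}ᶜ
Step 2 (1 new):
  {a,b}  = {b} ∪ {a}
Step 3 adds 1:
  {c}  = {a,b}ᶜ
Step 4 adds nothing — fixpoint reached.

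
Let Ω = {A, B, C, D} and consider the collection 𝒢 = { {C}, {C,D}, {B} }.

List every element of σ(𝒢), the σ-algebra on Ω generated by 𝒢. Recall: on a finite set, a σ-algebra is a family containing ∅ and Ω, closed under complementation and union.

σ(𝒢) = { ∅, {A}, {B}, {C}, {D}, {A,B}, {A,C}, {A,D}, {B,C}, {B,D}, {C,D}, {A,B,C}, {A,B,D}, {A,C,D}, {B,C,D}, Ω }

Working:
Take S₀ = 𝒢 ∪ {∅, Ω} = { ∅, {B}, {C}, {C,D}, Ω }.
Step 1 (5 new):
  {A,B}  = ᶜ of {C,D}
  {B,C}  = {C} ∪ {B}
  {A,B,D}  = ᶜ of {C}
  {A,C,D}  = ᶜ of {B}
  {B,C,D}  = {C,D} ∪ {B}
  [10 total]
Step 2: +3 →
  {A}  = ᶜ of {B,C,D}
  {A,D}  = ᶜ of {B,C}
  {A,B,C}  = {A,B} ∪ {C}
  [13 total]
Step 3. New:
  {D}  = ᶜ of {A,B,C}
  {A,C}  = {C} ∪ {A}
  [15 total]
Step 4 (1 new):
  {B,D}  = ᶜ of {A,C}
  [16 total]
Step 5 adds nothing — fixpoint reached.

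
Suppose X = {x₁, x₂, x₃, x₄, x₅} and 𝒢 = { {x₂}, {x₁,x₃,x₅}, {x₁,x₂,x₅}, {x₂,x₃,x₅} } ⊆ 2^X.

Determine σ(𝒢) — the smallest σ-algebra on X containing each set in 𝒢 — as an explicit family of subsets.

Begin from { {}, {x₂}, {x₁,x₂,x₅}, {x₁,x₃,x₅}, {x₂,x₃,x₅}, X } (that is, 𝒢 plus ∅ and X).
Round 1: 5 new —
  {x₁,x₄}  = complement {x₂,x₃,x₅}
  {x₂,x₄}  = complement {x₁,x₃,x₅}
  {x₃,x₄}  = complement {x₁,x₂,x₅}
  {x₁,x₂,x₃,x₅}  = {x₁,x₂,x₅} ∪ {x₂,x₃,x₅}
  {x₁,x₃,x₄,x₅}  = complement {x₂}
  [11 total]
Round 2: +6 →
  {x₄}  = complement {x₁,x₂,x₃,x₅}
  {x₁,x₂,x₄}  = {x₂} ∪ {x₁,x₄}
  {x₁,x₃,x₄}  = {x₃,x₄} ∪ {x₁,x₄}
  {x₂,x₃,x₄}  = {x₃,x₄} ∪ {x₂}
  {x₁,x₂,x₄,x₅}  = {x₁,x₂,x₅} ∪ {x₁,x₄}
  {x₂,x₃,x₄,x₅}  = {x₃,x₄} ∪ {x₂,x₃,x₅}
  [17 total]
Round 3: 6 new —
  {x₁}  = complement {x₂,x₃,x₄,x₅}
  {x₃}  = complement {x₁,x₂,x₄,x₅}
  {x₁,x₅}  = complement {x₂,x₃,x₄}
  {x₂,x₅}  = complement {x₁,x₃,x₄}
  {x₃,x₅}  = complement {x₁,x₂,x₄}
  {x₁,x₂,x₃,x₄}  = {x₁,x₂,x₄} ∪ {x₃,x₄}
  [23 total]
Round 4 (7 new):
  {x₅}  = complement {x₁,x₂,x₃,x₄}
  {x₁,x₂}  = {x₂} ∪ {x₁}
  {x₁,x₃}  = {x₃} ∪ {x₁}
  {x₂,x₃}  = {x₂} ∪ {x₃}
  {x₁,x₄,x₅}  = {x₁,x₄} ∪ {x₁,x₅}
  {x₂,x₄,x₅}  = {x₂,x₅} ∪ {x₄}
  {x₃,x₄,x₅}  = {x₃,x₄} ∪ {x₃,x₅}
  [30 total]
Round 5 (2 new):
  {x₄,x₅}  = {x₅} ∪ {x₄}
  {x₁,x₂,x₃}  = {x₁,x₂} ∪ {x₃}
  [32 total]
Round 6: closed — nothing new.

|σ(𝒢)| = 32.  σ(𝒢) = { {}, {x₁}, {x₂}, {x₃}, {x₄}, {x₅}, {x₁,x₂}, {x₁,x₃}, {x₁,x₄}, {x₁,x₅}, {x₂,x₃}, {x₂,x₄}, {x₂,x₅}, {x₃,x₄}, {x₃,x₅}, {x₄,x₅}, {x₁,x₂,x₃}, {x₁,x₂,x₄}, {x₁,x₂,x₅}, {x₁,x₃,x₄}, {x₁,x₃,x₅}, {x₁,x₄,x₅}, {x₂,x₃,x₄}, {x₂,x₃,x₅}, {x₂,x₄,x₅}, {x₃,x₄,x₅}, {x₁,x₂,x₃,x₄}, {x₁,x₂,x₃,x₅}, {x₁,x₂,x₄,x₅}, {x₁,x₃,x₄,x₅}, {x₂,x₃,x₄,x₅}, X }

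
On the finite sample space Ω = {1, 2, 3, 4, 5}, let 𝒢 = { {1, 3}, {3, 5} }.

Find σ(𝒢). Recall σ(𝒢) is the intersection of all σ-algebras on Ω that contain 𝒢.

Take S₀ = 𝒢 ∪ {∅, Ω} = { {}, {1, 3}, {3, 5}, Ω }.
Step 1 adds 3:
  {1, 2, 4}  = ᶜ of {3, 5}
  {1, 3, 5}  = {3, 5} ∪ {1, 3}
  {2, 4, 5}  = ᶜ of {1, 3}
Step 2: 4 new —
  {2, 4}  = ᶜ of {1, 3, 5}
  {1, 2, 3, 4}  = {1, 3} ∪ {1, 2, 4}
  {1, 2, 4, 5}  = {1, 2, 4} ∪ {2, 4, 5}
  {2, 3, 4, 5}  = {3, 5} ∪ {2, 4, 5}
Step 3: +3 →
  {1}  = ᶜ of {2, 3, 4, 5}
  {3}  = ᶜ of {1, 2, 4, 5}
  {5}  = ᶜ of {1, 2, 3, 4}
Step 4: +2 →
  {1, 5}  = {5} ∪ {1}
  {2, 3, 4}  = {3} ∪ {2, 4}
After Step 5 the family is unchanged; done.

σ(𝒢) = { {}, {1}, {3}, {5}, {1, 3}, {1, 5}, {2, 4}, {3, 5}, {1, 2, 4}, {1, 3, 5}, {2, 3, 4}, {2, 4, 5}, {1, 2, 3, 4}, {1, 2, 4, 5}, {2, 3, 4, 5}, Ω }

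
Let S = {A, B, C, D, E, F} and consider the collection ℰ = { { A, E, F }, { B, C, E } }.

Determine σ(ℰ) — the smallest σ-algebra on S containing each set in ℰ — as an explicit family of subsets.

|σ(ℰ)| = 16.  σ(ℰ) = { ∅, { D }, { E }, { A, F }, { B, C }, { D, E }, { A, D, F }, { A, E, F }, { B, C, D }, { B, C, E }, { A, B, C, F }, { A, D, E, F }, { B, C, D, E }, { A, B, C, D, F }, { A, B, C, E, F }, S }

Trace:
Begin from { ∅, { A, E, F }, { B, C, E }, S } (that is, ℰ plus ∅ and S).
Pass 1 (3 new):
  { A, D, F }  = ᶜ of { B, C, E }
  { B, C, D }  = ᶜ of { A, E, F }
  { A, B, C, E, F }  = { A, E, F } ∪ { B, C, E }
  — 7 sets.
Pass 2. New:
  { D }  = ᶜ of { A, B, C, E, F }
  { A, D, E, F }  = { A, E, F } ∪ { A, D, F }
  { B, C, D, E }  = { B, C, E } ∪ { B, C, D }
  { A, B, C, D, F }  = { B, C, D } ∪ { A, D, F }
  — 11 sets.
Pass 3: 3 new —
  { E }  = ᶜ of { A, B, C, D, F }
  { A, F }  = ᶜ of { B, C, D, E }
  { B, C }  = ᶜ of { A, D, E, F }
  — 14 sets.
Pass 4: 2 new —
  { D, E }  = { D } ∪ { E }
  { A, B, C, F }  = { B, C } ∪ { A, F }
  — 16 sets.
Pass 5: no new sets; the family is a σ-algebra.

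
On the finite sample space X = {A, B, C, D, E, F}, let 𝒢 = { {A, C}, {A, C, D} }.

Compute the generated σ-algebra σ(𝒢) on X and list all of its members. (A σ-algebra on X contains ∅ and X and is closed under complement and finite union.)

Seed the family with 𝒢 together with ∅ and X: { {}, {A, C}, {A, C, D}, X }.
Step 1: 2 new —
  {B, E, F}  = ᶜ of {A, C, D}
  {B, D, E, F}  = ᶜ of {A, C}
  — 6 sets.
Step 2 adds 1:
  {A, B, C, E, F}  = {A, C} ∪ {B, E, F}
  — 7 sets.
Step 3: 1 new —
  {D}  = ᶜ of {A, B, C, E, F}
  — 8 sets.
Step 4: already closed under ᶜ and ∪.

Therefore σ(𝒢) = { {}, {D}, {A, C}, {A, C, D}, {B, E, F}, {B, D, E, F}, {A, B, C, E, F}, X } (|σ(𝒢)| = 8).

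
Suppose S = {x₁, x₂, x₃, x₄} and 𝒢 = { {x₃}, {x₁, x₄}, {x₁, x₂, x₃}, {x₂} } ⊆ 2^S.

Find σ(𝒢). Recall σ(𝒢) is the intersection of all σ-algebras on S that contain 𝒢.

Start: 𝒢 ∪ {∅, S} = { {}, {x₂}, {x₃}, {x₁, x₄}, {x₁, x₂, x₃}, S }.
Round 1: +4 →
  {x₄}  = complement {x₁, x₂, x₃}
  {x₂, x₃}  = complement {x₁, x₄}
  {x₁, x₂, x₄}  = complement {x₃}
  {x₁, x₃, x₄}  = complement {x₂}
  [10 total]
Round 2. New:
  {x₂, x₄}  = {x₂} ∪ {x₄}
  {x₃, x₄}  = {x₃} ∪ {x₄}
  {x₂, x₃, x₄}  = {x₂, x₃} ∪ {x₄}
  [13 total]
Round 3 adds 3:
  {x₁}  = complement {x₂, x₃, x₄}
  {x₁, x₂}  = complement {x₃, x₄}
  {x₁, x₃}  = complement {x₂, x₄}
  [16 total]
Round 4: stable.

Hence σ(𝒢) has 16 members: { {}, {x₁}, {x₂}, {x₃}, {x₄}, {x₁, x₂}, {x₁, x₃}, {x₁, x₄}, {x₂, x₃}, {x₂, x₄}, {x₃, x₄}, {x₁, x₂, x₃}, {x₁, x₂, x₄}, {x₁, x₃, x₄}, {x₂, x₃, x₄}, S }.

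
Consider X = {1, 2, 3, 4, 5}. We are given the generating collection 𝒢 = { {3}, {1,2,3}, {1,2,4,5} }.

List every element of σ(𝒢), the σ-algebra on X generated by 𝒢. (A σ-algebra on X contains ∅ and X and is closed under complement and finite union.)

Begin from { ∅, {3}, {1,2,3}, {1,2,4,5}, X } (that is, 𝒢 plus ∅ and X).
Round 1. New:
  {4,5}  = {1,2,3}ᶜ
  — 6 sets.
Round 2: +1 →
  {3,4,5}  = {4,5} ∪ {3}
  — 7 sets.
Round 3: +1 →
  {1,2}  = {3,4,5}ᶜ
  — 8 sets.
Round 4: stable.

σ(𝒢) = { ∅, {3}, {1,2}, {4,5}, {1,2,3}, {3,4,5}, {1,2,4,5}, X }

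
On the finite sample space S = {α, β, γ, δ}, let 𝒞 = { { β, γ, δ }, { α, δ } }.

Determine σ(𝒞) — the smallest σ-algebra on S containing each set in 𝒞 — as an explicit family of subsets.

σ(𝒞) (8 sets): { {  }, { α }, { δ }, { α, δ }, { β, γ }, { α, β, γ }, { β, γ, δ }, S }

Working:
Initial family (4 sets): { {  }, { α, δ }, { β, γ, δ }, S }.
Iteration 1. New:
  { α }  = S∖{ β, γ, δ }
  { β, γ }  = S∖{ α, δ }
  |family| = 6
Iteration 2. New:
  { α, β, γ }  = { β, γ } ∪ { α }
  |family| = 7
Iteration 3. New:
  { δ }  = S∖{ α, β, γ }
  |family| = 8
Iteration 4: already closed under ᶜ and ∪.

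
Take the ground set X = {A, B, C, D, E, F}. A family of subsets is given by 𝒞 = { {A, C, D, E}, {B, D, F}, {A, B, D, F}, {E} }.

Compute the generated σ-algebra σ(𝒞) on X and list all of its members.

σ(𝒞) (32 sets): { {}, {A}, {C}, {D}, {E}, {A, C}, {A, D}, {A, E}, {B, F}, {C, D}, {C, E}, {D, E}, {A, B, F}, {A, C, D}, {A, C, E}, {A, D, E}, {B, C, F}, {B, D, F}, {B, E, F}, {C, D, E}, {A, B, C, F}, {A, B, D, F}, {A, B, E, F}, {A, C, D, E}, {B, C, D, F}, {B, C, E, F}, {B, D, E, F}, {A, B, C, D, F}, {A, B, C, E, F}, {A, B, D, E, F}, {B, C, D, E, F}, X }

Derivation:
Start: 𝒞 ∪ {∅, X} = { {}, {E}, {B, D, F}, {A, B, D, F}, {A, C, D, E}, X }.
Step 1 adds 6:
  {B, F}  = {A, C, D, E}ᶜ
  {C, E}  = {A, B, D, F}ᶜ
  {A, C, E}  = {B, D, F}ᶜ
  {B, D, E, F}  = {B, D, F} ∪ {E}
  {A, B, C, D, F}  = {E}ᶜ
  {A, B, D, E, F}  = {A, B, D, F} ∪ {E}
  [12 total]
Step 2 (6 new):
  {C}  = {A, B, D, E, F}ᶜ
  {A, C}  = {B, D, E, F}ᶜ
  {B, E, F}  = {B, F} ∪ {E}
  {B, C, E, F}  = {B, F} ∪ {C, E}
  {A, B, C, E, F}  = {A, C, E} ∪ {B, F}
  {B, C, D, E, F}  = {B, D, F} ∪ {C, E}
  [18 total]
Step 3 adds 7:
  {A}  = {B, C, D, E, F}ᶜ
  {D}  = {A, B, C, E, F}ᶜ
  {A, D}  = {B, C, E, F}ᶜ
  {A, C, D}  = {B, E, F}ᶜ
  {B, C, F}  = {C} ∪ {B, F}
  {A, B, C, F}  = {A, C} ∪ {B, F}
  {B, C, D, F}  = {B, D, F} ∪ {C}
  [25 total]
Step 4: +7 →
  {A, E}  = {B, C, D, F}ᶜ
  {C, D}  = {C} ∪ {D}
  {D, E}  = {A, B, C, F}ᶜ
  {A, B, F}  = {A} ∪ {B, F}
  {A, D, E}  = {B, C, F}ᶜ
  {C, D, E}  = {C, E} ∪ {D}
  {A, B, E, F}  = {A} ∪ {B, E, F}
  [32 total]
Step 5: stable.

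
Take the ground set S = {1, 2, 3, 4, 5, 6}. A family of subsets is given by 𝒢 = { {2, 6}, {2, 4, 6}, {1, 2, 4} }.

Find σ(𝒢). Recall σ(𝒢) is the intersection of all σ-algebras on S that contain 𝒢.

σ(𝒢) = { {}, {1}, {2}, {4}, {6}, {1, 2}, {1, 4}, {1, 6}, {2, 4}, {2, 6}, {3, 5}, {4, 6}, {1, 2, 4}, {1, 2, 6}, {1, 3, 5}, {1, 4, 6}, {2, 3, 5}, {2, 4, 6}, {3, 4, 5}, {3, 5, 6}, {1, 2, 3, 5}, {1, 2, 4, 6}, {1, 3, 4, 5}, {1, 3, 5, 6}, {2, 3, 4, 5}, {2, 3, 5, 6}, {3, 4, 5, 6}, {1, 2, 3, 4, 5}, {1, 2, 3, 5, 6}, {1, 3, 4, 5, 6}, {2, 3, 4, 5, 6}, S }

Check:
Start: 𝒢 ∪ {∅, S} = { {}, {2, 6}, {1, 2, 4}, {2, 4, 6}, S }.
Round 1. New:
  {1, 3, 5}  = {2, 4, 6}ᶜ
  {3, 5, 6}  = {1, 2, 4}ᶜ
  {1, 2, 4, 6}  = {2, 4, 6} ∪ {1, 2, 4}
  {1, 3, 4, 5}  = {2, 6}ᶜ
  — 9 sets.
Round 2: 7 new —
  {3, 5}  = {1, 2, 4, 6}ᶜ
  {1, 3, 5, 6}  = {1, 3, 5} ∪ {3, 5, 6}
  {2, 3, 5, 6}  = {2, 6} ∪ {3, 5, 6}
  {1, 2, 3, 4, 5}  = {1, 3, 5} ∪ {1, 2, 4}
  {1, 2, 3, 5, 6}  = {1, 3, 5} ∪ {2, 6}
  {1, 3, 4, 5, 6}  = {1, 3, 4, 5} ∪ {3, 5, 6}
  {2, 3, 4, 5, 6}  = {2, 4, 6} ∪ {3, 5, 6}
  — 16 sets.
Round 3: 6 new —
  {1}  = {2, 3, 4, 5, 6}ᶜ
  {2}  = {1, 3, 4, 5, 6}ᶜ
  {4}  = {1, 2, 3, 5, 6}ᶜ
  {6}  = {1, 2, 3, 4, 5}ᶜ
  {1, 4}  = {2, 3, 5, 6}ᶜ
  {2, 4}  = {1, 3, 5, 6}ᶜ
  — 22 sets.
Round 4. New:
  {1, 2}  = {1} ∪ {2}
  {1, 6}  = {1} ∪ {6}
  {4, 6}  = {6} ∪ {4}
  {1, 2, 6}  = {1} ∪ {2, 6}
  {1, 4, 6}  = {6} ∪ {1, 4}
  {2, 3, 5}  = {2} ∪ {3, 5}
  {3, 4, 5}  = {3, 5} ∪ {4}
  {1, 2, 3, 5}  = {1, 3, 5} ∪ {2}
  {2, 3, 4, 5}  = {3, 5} ∪ {2, 4}
  {3, 4, 5, 6}  = {3, 5, 6} ∪ {4}
  — 32 sets.
Round 5: no new sets; the family is a σ-algebra.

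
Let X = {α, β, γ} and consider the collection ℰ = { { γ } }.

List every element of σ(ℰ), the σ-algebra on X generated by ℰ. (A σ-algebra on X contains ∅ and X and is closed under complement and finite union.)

Initial family (3 sets): { {}, { γ }, X }.
Round 1: +1 →
  { α, β }  = complement { γ }
After Round 2 the family is unchanged; done.

σ(ℰ) = { {}, { γ }, { α, β }, X }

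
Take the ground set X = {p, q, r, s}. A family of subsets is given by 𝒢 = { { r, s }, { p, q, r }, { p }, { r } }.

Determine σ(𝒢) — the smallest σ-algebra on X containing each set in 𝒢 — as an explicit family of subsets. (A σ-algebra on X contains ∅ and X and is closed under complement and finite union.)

Take S₀ = 𝒢 ∪ {∅, X} = { {  }, { p }, { r }, { r, s }, { p, q, r }, X }.
Pass 1. New:
  { s }  = complement { p, q, r }
  { p, q }  = complement { r, s }
  { p, r }  = { r } ∪ { p }
  { p, q, s }  = complement { r }
  { p, r, s }  = { r, s } ∪ { p }
  { q, r, s }  = complement { p }
  (now 12)
Pass 2: 3 new —
  { q }  = complement { p, r, s }
  { p, s }  = { s } ∪ { p }
  { q, s }  = complement { p, r }
  (now 15)
Pass 3. New:
  { q, r }  = complement { p, s }
  (now 16)
Pass 4: already closed under ᶜ and ∪.

σ(𝒢) = { {  }, { p }, { q }, { r }, { s }, { p, q }, { p, r }, { p, s }, { q, r }, { q, s }, { r, s }, { p, q, r }, { p, q, s }, { p, r, s }, { q, r, s }, X }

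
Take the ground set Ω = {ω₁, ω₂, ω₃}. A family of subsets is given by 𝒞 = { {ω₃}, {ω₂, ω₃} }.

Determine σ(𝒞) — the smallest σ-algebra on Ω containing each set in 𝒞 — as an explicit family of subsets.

Begin from { ∅, {ω₃}, {ω₂, ω₃}, Ω } (that is, 𝒞 plus ∅ and Ω).
Iteration 1. New:
  {ω₁}  = complement {ω₂, ω₃}
  {ω₁, ω₂}  = complement {ω₃}
  — 6 sets.
Iteration 2: 1 new —
  {ω₁, ω₃}  = {ω₃} ∪ {ω₁}
  — 7 sets.
Iteration 3. New:
  {ω₂}  = complement {ω₁, ω₃}
  — 8 sets.
Iteration 4: already closed under ᶜ and ∪.

Therefore σ(𝒞) = { ∅, {ω₁}, {ω₂}, {ω₃}, {ω₁, ω₂}, {ω₁, ω₃}, {ω₂, ω₃}, Ω } (|σ(𝒞)| = 8).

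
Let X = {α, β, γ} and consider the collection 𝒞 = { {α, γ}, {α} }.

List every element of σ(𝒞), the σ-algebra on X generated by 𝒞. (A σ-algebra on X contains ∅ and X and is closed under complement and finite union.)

Seed the family with 𝒞 together with ∅ and X: { {}, {α}, {α, γ}, X }.
Pass 1. New:
  {β}  = complement {α, γ}
  {β, γ}  = complement {α}
  [6 total]
Pass 2: 1 new —
  {α, β}  = {β} ∪ {α}
  [7 total]
Pass 3 adds 1:
  {γ}  = complement {α, β}
  [8 total]
Pass 4 adds nothing — fixpoint reached.

Hence σ(𝒞) has 8 members: { {}, {α}, {β}, {γ}, {α, β}, {α, γ}, {β, γ}, X }.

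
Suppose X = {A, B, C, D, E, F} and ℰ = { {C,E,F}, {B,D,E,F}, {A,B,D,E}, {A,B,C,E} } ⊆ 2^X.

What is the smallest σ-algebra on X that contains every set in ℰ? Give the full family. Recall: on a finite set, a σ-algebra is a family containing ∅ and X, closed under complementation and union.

|σ(ℰ)| = 64.  σ(ℰ) = { {}, {A}, {B}, {C}, {D}, {E}, {F}, {A,B}, {A,C}, {A,D}, {A,E}, {A,F}, {B,C}, {B,D}, {B,E}, {B,F}, {C,D}, {C,E}, {C,F}, {D,E}, {D,F}, {E,F}, {A,B,C}, {A,B,D}, {A,B,E}, {A,B,F}, {A,C,D}, {A,C,E}, {A,C,F}, {A,D,E}, {A,D,F}, {A,E,F}, {B,C,D}, {B,C,E}, {B,C,F}, {B,D,E}, {B,D,F}, {B,E,F}, {C,D,E}, {C,D,F}, {C,E,F}, {D,E,F}, {A,B,C,D}, {A,B,C,E}, {A,B,C,F}, {A,B,D,E}, {A,B,D,F}, {A,B,E,F}, {A,C,D,E}, {A,C,D,F}, {A,C,E,F}, {A,D,E,F}, {B,C,D,E}, {B,C,D,F}, {B,C,E,F}, {B,D,E,F}, {C,D,E,F}, {A,B,C,D,E}, {A,B,C,D,F}, {A,B,C,E,F}, {A,B,D,E,F}, {A,C,D,E,F}, {B,C,D,E,F}, X }

Check:
Initial family (6 sets): { {}, {C,E,F}, {A,B,C,E}, {A,B,D,E}, {B,D,E,F}, X }.
Step 1 (8 new):
  {A,C}  = {B,D,E,F}ᶜ
  {C,F}  = {A,B,D,E}ᶜ
  {D,F}  = {A,B,C,E}ᶜ
  {A,B,D}  = {C,E,F}ᶜ
  {A,B,C,D,E}  = {A,B,D,E} ∪ {A,B,C,E}
  {A,B,C,E,F}  = {C,E,F} ∪ {A,B,C,E}
  {A,B,D,E,F}  = {B,D,E,F} ∪ {A,B,D,E}
  {B,C,D,E,F}  = {B,D,E,F} ∪ {C,E,F}
Step 2 adds 12:
  {A}  = {B,C,D,E,F}ᶜ
  {C}  = {A,B,D,E,F}ᶜ
  {D}  = {A,B,C,E,F}ᶜ
  {F}  = {A,B,C,D,E}ᶜ
  {A,C,F}  = {A,C} ∪ {C,F}
  {C,D,F}  = {C,F} ∪ {D,F}
  {A,B,C,D}  = {A,B,D} ∪ {A,C}
  {A,B,D,F}  = {A,B,D} ∪ {D,F}
  {A,C,D,F}  = {A,C} ∪ {D,F}
  {A,C,E,F}  = {A,C} ∪ {C,E,F}
  {C,D,E,F}  = {C,E,F} ∪ {D,F}
  {A,B,C,D,F}  = {A,B,D} ∪ {C,F}
Step 3. New:
  {E}  = {A,B,C,D,F}ᶜ
  {A,B}  = {C,D,E,F}ᶜ
  {A,D}  = {D} ∪ {A}
  {A,F}  = {F} ∪ {A}
  {B,D}  = {A,C,E,F}ᶜ
  {B,E}  = {A,C,D,F}ᶜ
  {C,D}  = {C} ∪ {D}
  {C,E}  = {A,B,D,F}ᶜ
  {E,F}  = {A,B,C,D}ᶜ
  {A,B,E}  = {C,D,F}ᶜ
  {A,C,D}  = {A,C} ∪ {D}
  {A,D,F}  = {D,F} ∪ {A}
  {B,D,E}  = {A,C,F}ᶜ
  {A,C,D,E,F}  = {A,C,F} ∪ {C,D,E,F}
Step 4 adds 21:
  {B}  = {A,C,D,E,F}ᶜ
  {A,E}  = {A} ∪ {E}
  {D,E}  = {D} ∪ {E}
  {A,B,C}  = {A,C} ∪ {A,B}
  {A,B,F}  = {A,F} ∪ {A,B}
  {A,C,E}  = {A,C} ∪ {C,E}
  {A,D,E}  = {A,D} ∪ {E}
  {A,E,F}  = {A,F} ∪ {E,F}
  {B,C,D}  = {C,D} ∪ {B,D}
  {B,C,E}  = {A,D,F}ᶜ
  {B,D,F}  = {D,F} ∪ {B,D}
  {B,E,F}  = {A,C,D}ᶜ
  {C,D,E}  = {C,D} ∪ {C,E}
  {D,E,F}  = {D} ∪ {E,F}
  {A,B,C,F}  = {A,C,F} ∪ {A,B}
  {A,B,E,F}  = {C,D}ᶜ
  {A,C,D,E}  = {C,E} ∪ {A,C,D}
  {A,D,E,F}  = {E,F} ∪ {A,D,F}
  {B,C,D,E}  = {A,F}ᶜ
  {B,C,D,F}  = {C,F} ∪ {B,D}
  {B,C,E,F}  = {A,D}ᶜ
Step 5: 3 new —
  {B,C}  = {A,D,E,F}ᶜ
  {B,F}  = {A,C,D,E}ᶜ
  {B,C,F}  = {A,D,E}ᶜ
Step 6: no new sets; the family is a σ-algebra.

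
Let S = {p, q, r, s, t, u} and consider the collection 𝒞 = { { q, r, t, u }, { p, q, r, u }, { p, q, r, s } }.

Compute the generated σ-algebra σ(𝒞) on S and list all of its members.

Seed the family with 𝒞 together with ∅ and S: { {  }, { p, q, r, s }, { p, q, r, u }, { q, r, t, u }, S }.
Iteration 1: 5 new —
  { p, s }  = complement { q, r, t, u }
  { s, t }  = complement { p, q, r, u }
  { t, u }  = complement { p, q, r, s }
  { p, q, r, s, u }  = { p, q, r, s } ∪ { p, q, r, u }
  { p, q, r, t, u }  = { p, q, r, u } ∪ { q, r, t, u }
Iteration 2 adds 7:
  { s }  = complement { p, q, r, t, u }
  { t }  = complement { p, q, r, s, u }
  { p, s, t }  = { s, t } ∪ { p, s }
  { s, t, u }  = { t, u } ∪ { s, t }
  { p, s, t, u }  = { t, u } ∪ { p, s }
  { p, q, r, s, t }  = { s, t } ∪ { p, q, r, s }
  { q, r, s, t, u }  = { s, t } ∪ { q, r, t, u }
Iteration 3 (5 new):
  { p }  = complement { q, r, s, t, u }
  { u }  = complement { p, q, r, s, t }
  { q, r }  = complement { p, s, t, u }
  { p, q, r }  = complement { s, t, u }
  { q, r, u }  = complement { p, s, t }
Iteration 4. New:
  { p, t }  = { p } ∪ { t }
  { p, u }  = { p } ∪ { u }
  { s, u }  = { u } ∪ { s }
  { p, s, u }  = { u } ∪ { p, s }
  { p, t, u }  = { t, u } ∪ { p }
  { q, r, s }  = { q, r } ∪ { s }
  { q, r, t }  = { t } ∪ { q, r }
  { p, q, r, t }  = { p, q, r } ∪ { t }
  { q, r, s, t }  = { s, t } ∪ { q, r }
  { q, r, s, u }  = { q, r, u } ∪ { s }
Iteration 5: stable.

σ(𝒞) = { {  }, { p }, { s }, { t }, { u }, { p, s }, { p, t }, { p, u }, { q, r }, { s, t }, { s, u }, { t, u }, { p, q, r }, { p, s, t }, { p, s, u }, { p, t, u }, { q, r, s }, { q, r, t }, { q, r, u }, { s, t, u }, { p, q, r, s }, { p, q, r, t }, { p, q, r, u }, { p, s, t, u }, { q, r, s, t }, { q, r, s, u }, { q, r, t, u }, { p, q, r, s, t }, { p, q, r, s, u }, { p, q, r, t, u }, { q, r, s, t, u }, S }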